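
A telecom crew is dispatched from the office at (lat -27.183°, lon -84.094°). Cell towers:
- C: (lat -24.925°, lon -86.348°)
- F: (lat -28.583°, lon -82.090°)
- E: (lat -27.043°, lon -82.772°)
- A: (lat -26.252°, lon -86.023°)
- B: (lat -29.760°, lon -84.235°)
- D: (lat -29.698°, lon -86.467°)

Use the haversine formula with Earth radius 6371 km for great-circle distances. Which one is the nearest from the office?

Distances from the office ((lat -27.183°, lon -84.094°)):
E: 131.8 km
A: 217.8 km
F: 251.0 km
B: 286.9 km
C: 337.2 km
D: 363.3 km
The nearest is E at 131.8 km.

E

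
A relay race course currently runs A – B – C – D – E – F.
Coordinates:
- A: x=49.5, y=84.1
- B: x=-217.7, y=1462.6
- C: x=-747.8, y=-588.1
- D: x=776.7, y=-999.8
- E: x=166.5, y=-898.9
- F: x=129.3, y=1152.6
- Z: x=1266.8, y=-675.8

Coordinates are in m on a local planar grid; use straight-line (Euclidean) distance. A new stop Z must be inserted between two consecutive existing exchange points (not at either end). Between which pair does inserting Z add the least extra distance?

Added distance for inserting Z between each consecutive pair:
A–B: 2634.0 m
B–C: 2501.6 m
C–D: 1024.9 m
D–E: 1091.7 m
E–F: 1224.2 m
Smallest added distance is 1024.9 m, inserting between C and D.

between C and D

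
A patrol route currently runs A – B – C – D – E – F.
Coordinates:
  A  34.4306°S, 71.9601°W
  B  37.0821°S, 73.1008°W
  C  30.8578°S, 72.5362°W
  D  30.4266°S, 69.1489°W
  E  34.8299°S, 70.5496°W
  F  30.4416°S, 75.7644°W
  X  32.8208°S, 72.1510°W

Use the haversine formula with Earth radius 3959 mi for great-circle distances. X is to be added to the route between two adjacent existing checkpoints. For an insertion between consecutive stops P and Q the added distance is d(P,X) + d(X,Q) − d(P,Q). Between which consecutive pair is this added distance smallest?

Added distance for inserting X between each consecutive pair:
A–B: 217.0 mi
B–C: 5.5 mi
C–D: 175.9 mi
D–E: 93.5 mi
E–F: 6.4 mi
Smallest added distance is 5.5 mi, inserting between B and C.

between B and C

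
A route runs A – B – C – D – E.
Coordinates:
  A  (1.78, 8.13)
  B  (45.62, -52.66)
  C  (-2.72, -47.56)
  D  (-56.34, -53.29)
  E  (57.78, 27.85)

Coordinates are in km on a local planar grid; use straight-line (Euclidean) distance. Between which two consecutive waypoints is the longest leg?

Leg distances:
A→B: 74.9 km
B→C: 48.6 km
C→D: 53.9 km
D→E: 140.0 km
The longest leg is D–E at 140.0 km.

D–E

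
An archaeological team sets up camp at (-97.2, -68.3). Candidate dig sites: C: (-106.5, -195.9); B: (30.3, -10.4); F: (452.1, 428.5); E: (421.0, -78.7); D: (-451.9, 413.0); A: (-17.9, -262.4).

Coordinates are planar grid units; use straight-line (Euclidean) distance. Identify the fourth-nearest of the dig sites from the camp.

E

Distance to each, sorted:
C: 127.9
B: 140.0
A: 209.7
E: 518.3
D: 597.9
F: 740.6
The fourth-nearest is E at 518.3.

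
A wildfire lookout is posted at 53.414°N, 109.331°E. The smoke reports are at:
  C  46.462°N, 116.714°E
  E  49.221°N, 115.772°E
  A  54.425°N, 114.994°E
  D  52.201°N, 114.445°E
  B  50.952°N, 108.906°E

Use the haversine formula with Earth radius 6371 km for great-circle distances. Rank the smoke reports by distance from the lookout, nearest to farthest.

B, D, A, E, C

Distance from the lookout at 53.414°N, 109.331°E to each:
B 50.952°N, 108.906°E: 275.3 km
D 52.201°N, 114.445°E: 369.2 km
A 54.425°N, 114.994°E: 387.4 km
E 49.221°N, 115.772°E: 645.8 km
C 46.462°N, 116.714°E: 935.3 km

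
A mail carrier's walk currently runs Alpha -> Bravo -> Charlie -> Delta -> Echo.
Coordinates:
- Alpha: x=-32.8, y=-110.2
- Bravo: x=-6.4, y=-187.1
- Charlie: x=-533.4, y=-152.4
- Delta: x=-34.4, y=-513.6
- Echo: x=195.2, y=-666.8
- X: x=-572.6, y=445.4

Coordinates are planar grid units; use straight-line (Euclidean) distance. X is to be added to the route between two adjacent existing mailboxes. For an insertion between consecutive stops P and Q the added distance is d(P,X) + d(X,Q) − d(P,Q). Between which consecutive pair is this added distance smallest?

between Bravo and Charlie

Added distance for inserting X between each consecutive pair:
Alpha–Bravo: 1542.2
Bravo–Charlie: 919.8
Charlie–Delta: 1082.8
Delta–Echo: 2175.2
Smallest added distance is 919.8, inserting between Bravo and Charlie.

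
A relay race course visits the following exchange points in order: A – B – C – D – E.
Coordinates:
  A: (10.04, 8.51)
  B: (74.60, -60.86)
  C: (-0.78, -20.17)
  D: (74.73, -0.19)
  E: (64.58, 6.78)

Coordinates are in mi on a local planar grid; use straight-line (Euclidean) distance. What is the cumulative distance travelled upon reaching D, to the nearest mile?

259 mi

Leg distances:
A→B: 94.8 mi  (cumulative 94.8 mi)
B→C: 85.7 mi  (cumulative 180.4 mi)
C→D: 78.1 mi  (cumulative 258.5 mi)
Cumulative distance at D ≈ 259 mi.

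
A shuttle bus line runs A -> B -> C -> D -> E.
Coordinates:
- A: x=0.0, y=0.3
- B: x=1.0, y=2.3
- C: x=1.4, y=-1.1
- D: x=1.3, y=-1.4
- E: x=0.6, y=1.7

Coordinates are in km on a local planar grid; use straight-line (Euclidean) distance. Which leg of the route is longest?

Leg distances:
A→B: 2.2 km
B→C: 3.4 km
C→D: 0.3 km
D→E: 3.2 km
The longest leg is B–C at 3.4 km.

B–C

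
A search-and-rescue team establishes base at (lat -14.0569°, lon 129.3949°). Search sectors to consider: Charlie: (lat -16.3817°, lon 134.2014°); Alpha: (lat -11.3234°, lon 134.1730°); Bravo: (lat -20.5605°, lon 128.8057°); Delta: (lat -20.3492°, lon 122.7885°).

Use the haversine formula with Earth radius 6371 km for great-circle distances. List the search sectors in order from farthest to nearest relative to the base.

Distance from the base at (lat -14.0569°, lon 129.3949°) to each:
Delta (lat -20.3492°, lon 122.7885°): 990.6 km
Bravo (lat -20.5605°, lon 128.8057°): 725.9 km
Alpha (lat -11.3234°, lon 134.1730°): 600.8 km
Charlie (lat -16.3817°, lon 134.2014°): 576.8 km

Delta, Bravo, Alpha, Charlie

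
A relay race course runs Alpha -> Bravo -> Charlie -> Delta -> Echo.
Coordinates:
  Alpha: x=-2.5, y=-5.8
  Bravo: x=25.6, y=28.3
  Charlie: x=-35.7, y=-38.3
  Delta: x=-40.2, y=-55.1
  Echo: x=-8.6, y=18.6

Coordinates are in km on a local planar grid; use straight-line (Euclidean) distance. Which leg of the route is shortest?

Leg distances:
Alpha→Bravo: 44.2 km
Bravo→Charlie: 90.5 km
Charlie→Delta: 17.4 km
Delta→Echo: 80.2 km
The shortest leg is Charlie–Delta at 17.4 km.

Charlie–Delta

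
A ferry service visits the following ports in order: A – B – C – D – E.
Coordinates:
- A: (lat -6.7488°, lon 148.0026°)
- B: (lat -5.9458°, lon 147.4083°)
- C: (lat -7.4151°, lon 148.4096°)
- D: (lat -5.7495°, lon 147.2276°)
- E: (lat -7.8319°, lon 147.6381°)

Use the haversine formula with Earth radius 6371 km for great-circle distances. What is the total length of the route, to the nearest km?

771 km

Leg distances:
A→B: 110.8 km  (cumulative 110.8 km)
B→C: 197.3 km  (cumulative 308.1 km)
C→D: 226.6 km  (cumulative 534.7 km)
D→E: 235.9 km  (cumulative 770.7 km)
Total route length ≈ 771 km.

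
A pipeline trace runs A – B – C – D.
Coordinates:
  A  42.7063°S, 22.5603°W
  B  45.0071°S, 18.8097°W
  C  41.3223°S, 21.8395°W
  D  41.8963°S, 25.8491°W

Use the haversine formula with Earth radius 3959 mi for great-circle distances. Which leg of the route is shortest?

Leg distances:
A→B: 245.3 mi
B→C: 296.8 mi
C→D: 210.9 mi
The shortest leg is C–D at 210.9 mi.

C–D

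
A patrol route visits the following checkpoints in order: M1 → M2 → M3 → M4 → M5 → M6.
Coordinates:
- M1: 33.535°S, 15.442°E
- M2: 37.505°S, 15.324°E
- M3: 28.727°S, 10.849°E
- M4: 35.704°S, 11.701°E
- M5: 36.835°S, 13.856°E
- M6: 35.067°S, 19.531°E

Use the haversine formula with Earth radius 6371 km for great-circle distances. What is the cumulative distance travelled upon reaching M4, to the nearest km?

2282 km

Leg distances:
M1→M2: 441.6 km  (cumulative 441.6 km)
M2→M3: 1060.9 km  (cumulative 1502.5 km)
M3→M4: 779.9 km  (cumulative 2282.4 km)
Cumulative distance at M4 ≈ 2282 km.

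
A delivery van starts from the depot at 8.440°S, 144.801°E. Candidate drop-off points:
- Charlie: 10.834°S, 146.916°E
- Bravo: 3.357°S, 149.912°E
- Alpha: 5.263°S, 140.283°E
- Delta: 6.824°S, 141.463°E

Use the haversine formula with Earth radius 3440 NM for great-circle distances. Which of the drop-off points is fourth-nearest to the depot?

Distance to each, sorted:
Charlie: 190.6 NM
Delta: 221.1 NM
Alpha: 330.0 NM
Bravo: 431.6 NM
The fourth-nearest is Bravo at 431.6 NM.

Bravo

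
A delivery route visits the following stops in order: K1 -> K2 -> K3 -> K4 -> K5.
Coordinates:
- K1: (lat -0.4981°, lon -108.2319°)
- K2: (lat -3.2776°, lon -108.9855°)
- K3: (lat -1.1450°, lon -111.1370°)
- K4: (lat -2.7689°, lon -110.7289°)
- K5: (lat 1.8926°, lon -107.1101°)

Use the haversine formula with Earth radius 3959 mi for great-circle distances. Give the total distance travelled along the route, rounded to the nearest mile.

Leg distances:
K1→K2: 199.0 mi  (cumulative 199.0 mi)
K2→K3: 209.2 mi  (cumulative 408.2 mi)
K3→K4: 115.7 mi  (cumulative 523.9 mi)
K4→K5: 407.7 mi  (cumulative 931.6 mi)
Total route length ≈ 932 mi.

932 mi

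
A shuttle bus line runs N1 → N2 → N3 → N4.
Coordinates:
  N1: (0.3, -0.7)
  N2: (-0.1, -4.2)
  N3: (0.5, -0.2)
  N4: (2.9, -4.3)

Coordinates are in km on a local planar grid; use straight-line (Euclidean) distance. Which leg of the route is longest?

N3–N4

Leg distances:
N1→N2: 3.5 km
N2→N3: 4.0 km
N3→N4: 4.8 km
The longest leg is N3–N4 at 4.8 km.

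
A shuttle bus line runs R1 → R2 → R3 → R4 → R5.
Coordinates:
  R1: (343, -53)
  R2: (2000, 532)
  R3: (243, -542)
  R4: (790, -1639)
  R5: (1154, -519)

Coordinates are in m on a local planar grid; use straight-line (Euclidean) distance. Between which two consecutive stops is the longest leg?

Leg distances:
R1→R2: 1757.2 m
R2→R3: 2059.3 m
R3→R4: 1225.8 m
R4→R5: 1177.7 m
The longest leg is R2–R3 at 2059.3 m.

R2–R3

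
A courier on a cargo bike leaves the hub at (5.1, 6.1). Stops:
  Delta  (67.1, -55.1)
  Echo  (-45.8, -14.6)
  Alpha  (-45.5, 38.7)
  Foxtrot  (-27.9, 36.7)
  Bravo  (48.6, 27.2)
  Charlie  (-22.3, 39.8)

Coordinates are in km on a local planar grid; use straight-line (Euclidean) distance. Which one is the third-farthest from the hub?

Distances from the hub ((5.1, 6.1)):
Delta: 87.1 km
Alpha: 60.2 km
Echo: 54.9 km
Bravo: 48.3 km
Foxtrot: 45.0 km
Charlie: 43.4 km
The third-farthest is Echo at 54.9 km.

Echo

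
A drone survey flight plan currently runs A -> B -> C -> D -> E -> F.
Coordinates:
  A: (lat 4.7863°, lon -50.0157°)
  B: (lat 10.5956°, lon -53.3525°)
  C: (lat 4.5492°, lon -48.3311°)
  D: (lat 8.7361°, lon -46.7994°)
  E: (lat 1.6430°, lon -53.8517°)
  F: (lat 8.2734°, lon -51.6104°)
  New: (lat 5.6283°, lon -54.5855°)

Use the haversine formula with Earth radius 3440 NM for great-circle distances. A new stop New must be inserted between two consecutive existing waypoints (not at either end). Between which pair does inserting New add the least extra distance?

Added distance for inserting New between each consecutive pair:
A–B: 183.7 NM
B–C: 216.6 NM
C–D: 612.0 NM
D–E: 144.0 NM
E–F: 61.3 NM
Smallest added distance is 61.3 NM, inserting between E and F.

between E and F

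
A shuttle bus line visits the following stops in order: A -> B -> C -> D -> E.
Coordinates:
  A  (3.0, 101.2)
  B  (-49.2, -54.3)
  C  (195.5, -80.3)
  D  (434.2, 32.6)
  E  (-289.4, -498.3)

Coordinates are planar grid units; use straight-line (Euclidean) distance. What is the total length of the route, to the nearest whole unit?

1572

Leg distances:
A→B: 164.0  (cumulative 164.0)
B→C: 246.1  (cumulative 410.1)
C→D: 264.1  (cumulative 674.2)
D→E: 897.5  (cumulative 1571.6)
Total route length ≈ 1572.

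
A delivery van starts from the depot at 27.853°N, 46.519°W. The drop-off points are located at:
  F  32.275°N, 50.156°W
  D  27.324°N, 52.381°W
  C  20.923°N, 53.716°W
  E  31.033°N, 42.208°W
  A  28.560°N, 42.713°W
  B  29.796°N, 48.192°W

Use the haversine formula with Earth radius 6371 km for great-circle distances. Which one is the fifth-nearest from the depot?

Distances from the depot (27.853°N, 46.519°W):
B: 270.6 km
A: 381.1 km
E: 547.0 km
D: 580.6 km
F: 603.4 km
C: 1060.1 km
The fifth-nearest is F at 603.4 km.

F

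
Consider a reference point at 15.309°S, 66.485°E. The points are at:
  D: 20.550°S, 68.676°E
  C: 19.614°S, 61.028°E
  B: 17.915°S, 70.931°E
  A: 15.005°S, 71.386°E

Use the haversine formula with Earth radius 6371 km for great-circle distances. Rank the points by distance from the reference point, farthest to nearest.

Distance from the reference point at 15.309°S, 66.485°E to each:
C 19.614°S, 61.028°E: 751.0 km
D 20.550°S, 68.676°E: 627.1 km
B 17.915°S, 70.931°E: 555.3 km
A 15.005°S, 71.386°E: 527.1 km

C, D, B, A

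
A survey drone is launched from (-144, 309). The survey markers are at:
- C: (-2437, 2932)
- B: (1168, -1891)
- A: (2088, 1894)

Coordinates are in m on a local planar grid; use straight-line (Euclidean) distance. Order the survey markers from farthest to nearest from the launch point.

C, A, B

Computing each straight-line distance from (-144, 309):
C (-2437, 2932): 3484.0 m
A (2088, 1894): 2737.5 m
B (1168, -1891): 2561.5 m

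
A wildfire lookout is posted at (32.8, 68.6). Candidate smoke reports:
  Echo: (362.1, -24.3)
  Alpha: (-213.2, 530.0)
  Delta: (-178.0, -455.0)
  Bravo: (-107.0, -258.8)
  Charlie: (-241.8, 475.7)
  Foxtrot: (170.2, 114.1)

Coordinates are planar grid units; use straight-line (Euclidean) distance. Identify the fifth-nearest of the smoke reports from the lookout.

Distances from the lookout ((32.8, 68.6)):
Foxtrot: 144.7
Echo: 342.2
Bravo: 356.0
Charlie: 491.1
Alpha: 522.9
Delta: 564.4
The fifth-nearest is Alpha at 522.9.

Alpha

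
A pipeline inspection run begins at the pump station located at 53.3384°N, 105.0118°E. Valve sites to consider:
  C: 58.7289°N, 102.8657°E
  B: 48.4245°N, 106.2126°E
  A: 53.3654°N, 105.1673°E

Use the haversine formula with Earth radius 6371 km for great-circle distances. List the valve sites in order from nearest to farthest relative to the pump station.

Distances from the pump station:
A 53.3654°N, 105.1673°E: 10.7 km
B 48.4245°N, 106.2126°E: 552.8 km
C 58.7289°N, 102.8657°E: 614.0 km

A, B, C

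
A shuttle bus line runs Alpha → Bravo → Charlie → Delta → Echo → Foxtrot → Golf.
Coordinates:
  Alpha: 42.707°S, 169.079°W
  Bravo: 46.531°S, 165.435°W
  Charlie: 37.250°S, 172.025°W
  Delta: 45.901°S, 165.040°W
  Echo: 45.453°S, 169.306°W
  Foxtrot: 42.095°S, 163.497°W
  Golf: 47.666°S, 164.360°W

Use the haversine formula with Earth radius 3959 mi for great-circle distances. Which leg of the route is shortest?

Delta–Echo

Leg distances:
Alpha→Bravo: 319.2 mi
Bravo→Charlie: 724.7 mi
Charlie→Delta: 697.7 mi
Delta→Echo: 208.2 mi
Echo→Foxtrot: 371.1 mi
Foxtrot→Golf: 387.2 mi
The shortest leg is Delta–Echo at 208.2 mi.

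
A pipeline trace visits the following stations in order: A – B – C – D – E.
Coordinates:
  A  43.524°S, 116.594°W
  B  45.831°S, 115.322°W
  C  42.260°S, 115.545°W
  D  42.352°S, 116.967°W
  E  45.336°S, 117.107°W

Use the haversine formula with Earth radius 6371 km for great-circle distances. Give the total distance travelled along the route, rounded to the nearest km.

Leg distances:
A→B: 275.5 km  (cumulative 275.5 km)
B→C: 397.5 km  (cumulative 673.0 km)
C→D: 117.4 km  (cumulative 790.4 km)
D→E: 332.0 km  (cumulative 1122.4 km)
Total route length ≈ 1122 km.

1122 km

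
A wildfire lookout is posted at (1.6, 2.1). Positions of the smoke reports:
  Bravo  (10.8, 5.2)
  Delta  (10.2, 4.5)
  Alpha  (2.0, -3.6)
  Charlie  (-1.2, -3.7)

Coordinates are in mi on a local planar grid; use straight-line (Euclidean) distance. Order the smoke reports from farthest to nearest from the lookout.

Computing each straight-line distance from (1.6, 2.1):
Bravo (10.8, 5.2): 9.7 mi
Delta (10.2, 4.5): 8.9 mi
Charlie (-1.2, -3.7): 6.4 mi
Alpha (2.0, -3.6): 5.7 mi

Bravo, Delta, Charlie, Alpha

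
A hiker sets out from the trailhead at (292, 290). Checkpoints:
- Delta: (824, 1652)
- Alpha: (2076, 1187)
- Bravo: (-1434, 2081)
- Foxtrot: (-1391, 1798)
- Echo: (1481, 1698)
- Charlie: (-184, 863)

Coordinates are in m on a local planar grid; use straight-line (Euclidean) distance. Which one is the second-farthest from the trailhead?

Distances from the trailhead ((292, 290)):
Bravo: 2487.3 m
Foxtrot: 2259.8 m
Alpha: 1996.8 m
Echo: 1842.9 m
Delta: 1462.2 m
Charlie: 744.9 m
The second-farthest is Foxtrot at 2259.8 m.

Foxtrot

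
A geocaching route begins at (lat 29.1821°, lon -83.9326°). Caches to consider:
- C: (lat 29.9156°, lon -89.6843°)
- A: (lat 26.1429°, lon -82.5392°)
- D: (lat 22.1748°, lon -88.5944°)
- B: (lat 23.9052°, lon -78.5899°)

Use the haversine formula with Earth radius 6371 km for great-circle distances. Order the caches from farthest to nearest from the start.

Distance from the start at (lat 29.1821°, lon -83.9326°) to each:
D (lat 22.1748°, lon -88.5944°): 908.2 km
B (lat 23.9052°, lon -78.5899°): 791.4 km
C (lat 29.9156°, lon -89.6843°): 562.3 km
A (lat 26.1429°, lon -82.5392°): 364.7 km

D, B, C, A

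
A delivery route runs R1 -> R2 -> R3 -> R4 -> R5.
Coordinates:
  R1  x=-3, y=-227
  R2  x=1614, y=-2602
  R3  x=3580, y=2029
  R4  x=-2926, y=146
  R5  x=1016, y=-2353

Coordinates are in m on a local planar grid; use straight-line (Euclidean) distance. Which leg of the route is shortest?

Leg distances:
R1→R2: 2873.2 m
R2→R3: 5031.0 m
R3→R4: 6773.0 m
R4→R5: 4667.4 m
The shortest leg is R1–R2 at 2873.2 m.

R1–R2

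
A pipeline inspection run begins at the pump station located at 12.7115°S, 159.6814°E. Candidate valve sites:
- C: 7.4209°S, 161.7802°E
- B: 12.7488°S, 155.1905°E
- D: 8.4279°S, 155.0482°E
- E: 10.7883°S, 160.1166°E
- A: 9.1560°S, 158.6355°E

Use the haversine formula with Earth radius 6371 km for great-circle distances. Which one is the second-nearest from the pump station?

Distances from the pump station (12.7115°S, 159.6814°E):
E: 219.0 km
A: 411.5 km
B: 487.1 km
C: 631.5 km
D: 695.1 km
The second-nearest is A at 411.5 km.

A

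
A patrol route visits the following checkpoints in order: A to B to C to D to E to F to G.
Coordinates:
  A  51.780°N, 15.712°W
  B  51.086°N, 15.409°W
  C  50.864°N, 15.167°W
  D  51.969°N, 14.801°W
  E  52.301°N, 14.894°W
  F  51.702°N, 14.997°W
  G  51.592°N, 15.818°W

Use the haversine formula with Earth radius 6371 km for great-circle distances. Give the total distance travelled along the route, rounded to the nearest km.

398 km

Leg distances:
A→B: 80.0 km  (cumulative 80.0 km)
B→C: 29.9 km  (cumulative 109.9 km)
C→D: 125.5 km  (cumulative 235.4 km)
D→E: 37.5 km  (cumulative 272.8 km)
E→F: 67.0 km  (cumulative 339.8 km)
F→G: 58.0 km  (cumulative 397.8 km)
Total route length ≈ 398 km.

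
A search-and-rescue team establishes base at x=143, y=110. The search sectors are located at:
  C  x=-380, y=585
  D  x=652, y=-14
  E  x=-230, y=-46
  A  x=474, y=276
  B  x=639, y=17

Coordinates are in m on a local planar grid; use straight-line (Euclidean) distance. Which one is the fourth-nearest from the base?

Distance to each, sorted:
A: 370.3 m
E: 404.3 m
B: 504.6 m
D: 523.9 m
C: 706.5 m
The fourth-nearest is D at 523.9 m.

D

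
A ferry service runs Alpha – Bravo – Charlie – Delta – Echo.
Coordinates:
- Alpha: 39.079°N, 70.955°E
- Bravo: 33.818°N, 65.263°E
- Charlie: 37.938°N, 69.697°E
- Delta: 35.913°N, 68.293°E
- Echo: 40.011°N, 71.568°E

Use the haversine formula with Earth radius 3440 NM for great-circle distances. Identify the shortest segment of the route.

Charlie–Delta

Leg distances:
Alpha→Bravo: 418.5 NM
Bravo→Charlie: 328.1 NM
Charlie→Delta: 139.0 NM
Delta→Echo: 290.8 NM
The shortest leg is Charlie–Delta at 139.0 NM.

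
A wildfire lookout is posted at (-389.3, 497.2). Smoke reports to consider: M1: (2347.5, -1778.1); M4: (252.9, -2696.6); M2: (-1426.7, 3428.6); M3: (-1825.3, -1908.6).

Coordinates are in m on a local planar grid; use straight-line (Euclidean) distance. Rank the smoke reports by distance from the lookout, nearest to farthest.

Distances from the lookout:
M3 (-1825.3, -1908.6): 2801.8 m
M2 (-1426.7, 3428.6): 3109.6 m
M4 (252.9, -2696.6): 3257.7 m
M1 (2347.5, -1778.1): 3559.1 m

M3, M2, M4, M1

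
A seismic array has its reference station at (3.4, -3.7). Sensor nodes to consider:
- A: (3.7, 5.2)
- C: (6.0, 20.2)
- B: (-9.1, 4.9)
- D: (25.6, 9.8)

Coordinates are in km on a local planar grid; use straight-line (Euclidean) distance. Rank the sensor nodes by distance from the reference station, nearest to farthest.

A, B, C, D

Distances from the reference station:
A (3.7, 5.2): 8.9 km
B (-9.1, 4.9): 15.2 km
C (6.0, 20.2): 24.0 km
D (25.6, 9.8): 26.0 km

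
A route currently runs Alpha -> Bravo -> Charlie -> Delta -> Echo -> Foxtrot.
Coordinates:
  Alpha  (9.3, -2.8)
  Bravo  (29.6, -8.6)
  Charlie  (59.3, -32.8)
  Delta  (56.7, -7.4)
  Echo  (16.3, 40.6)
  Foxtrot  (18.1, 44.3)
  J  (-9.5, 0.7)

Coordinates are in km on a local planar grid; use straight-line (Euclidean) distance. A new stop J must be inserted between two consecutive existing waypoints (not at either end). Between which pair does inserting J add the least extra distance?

between Alpha and Bravo

Added distance for inserting J between each consecutive pair:
Alpha–Bravo: 38.2 km
Bravo–Charlie: 78.4 km
Charlie–Delta: 117.7 km
Delta–Echo: 51.5 km
Echo–Foxtrot: 95.0 km
Smallest added distance is 38.2 km, inserting between Alpha and Bravo.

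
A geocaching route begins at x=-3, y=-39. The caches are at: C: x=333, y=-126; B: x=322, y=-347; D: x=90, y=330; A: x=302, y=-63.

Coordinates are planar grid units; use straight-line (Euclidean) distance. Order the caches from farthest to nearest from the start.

Distances from the start:
B x=322, y=-347: 447.8
D x=90, y=330: 380.5
C x=333, y=-126: 347.1
A x=302, y=-63: 305.9

B, D, C, A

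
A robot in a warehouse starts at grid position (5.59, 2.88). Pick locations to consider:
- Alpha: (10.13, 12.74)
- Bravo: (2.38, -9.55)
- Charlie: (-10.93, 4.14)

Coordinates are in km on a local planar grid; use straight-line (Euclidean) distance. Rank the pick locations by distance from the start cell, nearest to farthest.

Distance from the start cell at (5.59, 2.88) to each:
Alpha (10.13, 12.74): 10.9 km
Bravo (2.38, -9.55): 12.8 km
Charlie (-10.93, 4.14): 16.6 km

Alpha, Bravo, Charlie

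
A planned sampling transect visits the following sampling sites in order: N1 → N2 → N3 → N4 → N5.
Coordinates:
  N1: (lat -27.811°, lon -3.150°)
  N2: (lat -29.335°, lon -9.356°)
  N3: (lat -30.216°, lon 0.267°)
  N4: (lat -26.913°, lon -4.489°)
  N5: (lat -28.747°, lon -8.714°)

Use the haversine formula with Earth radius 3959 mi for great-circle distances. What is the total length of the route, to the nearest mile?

Leg distances:
N1→N2: 391.0 mi  (cumulative 391.0 mi)
N2→N3: 580.2 mi  (cumulative 971.1 mi)
N3→N4: 367.9 mi  (cumulative 1339.0 mi)
N4→N5: 287.6 mi  (cumulative 1626.6 mi)
Total route length ≈ 1627 mi.

1627 mi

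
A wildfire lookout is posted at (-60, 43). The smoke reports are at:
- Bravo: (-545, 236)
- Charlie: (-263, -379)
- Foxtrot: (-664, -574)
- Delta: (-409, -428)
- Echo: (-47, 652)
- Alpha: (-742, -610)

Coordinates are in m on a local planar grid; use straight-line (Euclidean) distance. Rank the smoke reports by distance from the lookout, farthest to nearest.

Distance from the lookout at (-60, 43) to each:
Alpha (-742, -610): 944.2 m
Foxtrot (-664, -574): 863.4 m
Echo (-47, 652): 609.1 m
Delta (-409, -428): 586.2 m
Bravo (-545, 236): 522.0 m
Charlie (-263, -379): 468.3 m

Alpha, Foxtrot, Echo, Delta, Bravo, Charlie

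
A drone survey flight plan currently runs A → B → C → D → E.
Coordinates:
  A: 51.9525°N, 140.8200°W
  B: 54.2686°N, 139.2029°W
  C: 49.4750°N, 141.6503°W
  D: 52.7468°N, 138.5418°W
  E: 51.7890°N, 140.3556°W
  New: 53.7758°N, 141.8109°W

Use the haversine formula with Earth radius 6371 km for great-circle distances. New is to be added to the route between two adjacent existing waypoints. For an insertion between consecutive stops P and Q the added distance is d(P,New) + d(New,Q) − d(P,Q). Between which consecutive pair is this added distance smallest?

between B and C

Added distance for inserting New between each consecutive pair:
A–B: 113.1 km
B–C: 98.5 km
C–D: 300.5 km
D–E: 324.3 km
Smallest added distance is 98.5 km, inserting between B and C.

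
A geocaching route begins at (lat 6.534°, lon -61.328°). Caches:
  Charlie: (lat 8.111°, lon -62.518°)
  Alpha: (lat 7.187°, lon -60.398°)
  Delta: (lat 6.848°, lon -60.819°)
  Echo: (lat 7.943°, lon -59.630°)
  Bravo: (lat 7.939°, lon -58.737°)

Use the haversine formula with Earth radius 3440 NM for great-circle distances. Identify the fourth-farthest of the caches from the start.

Alpha

Distance to each, sorted:
Bravo: 175.9 NM
Echo: 131.8 NM
Charlie: 118.3 NM
Alpha: 67.9 NM
Delta: 35.7 NM
The fourth-farthest is Alpha at 67.9 NM.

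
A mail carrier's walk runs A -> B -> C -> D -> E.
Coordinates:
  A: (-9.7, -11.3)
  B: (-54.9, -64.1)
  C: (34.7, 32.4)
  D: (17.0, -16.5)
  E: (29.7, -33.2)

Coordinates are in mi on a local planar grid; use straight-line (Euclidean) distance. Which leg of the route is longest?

Leg distances:
A→B: 69.5 mi
B→C: 131.7 mi
C→D: 52.0 mi
D→E: 21.0 mi
The longest leg is B–C at 131.7 mi.

B–C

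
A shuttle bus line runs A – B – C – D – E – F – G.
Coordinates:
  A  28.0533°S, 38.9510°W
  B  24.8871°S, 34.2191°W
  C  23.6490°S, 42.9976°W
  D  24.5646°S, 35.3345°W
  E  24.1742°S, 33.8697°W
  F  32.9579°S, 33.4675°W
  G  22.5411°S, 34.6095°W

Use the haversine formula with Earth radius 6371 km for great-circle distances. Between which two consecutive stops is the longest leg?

Leg distances:
A→B: 587.9 km
B→C: 900.3 km
C→D: 784.3 km
D→E: 154.6 km
E→F: 977.5 km
F→G: 1163.7 km
The longest leg is F–G at 1163.7 km.

F–G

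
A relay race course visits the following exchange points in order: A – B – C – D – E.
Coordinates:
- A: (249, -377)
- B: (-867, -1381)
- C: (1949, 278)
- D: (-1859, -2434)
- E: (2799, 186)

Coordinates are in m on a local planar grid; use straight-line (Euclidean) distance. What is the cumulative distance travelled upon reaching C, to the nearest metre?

Leg distances:
A→B: 1501.2 m  (cumulative 1501.2 m)
B→C: 3268.4 m  (cumulative 4769.5 m)
Cumulative distance at C ≈ 4770 m.

4770 m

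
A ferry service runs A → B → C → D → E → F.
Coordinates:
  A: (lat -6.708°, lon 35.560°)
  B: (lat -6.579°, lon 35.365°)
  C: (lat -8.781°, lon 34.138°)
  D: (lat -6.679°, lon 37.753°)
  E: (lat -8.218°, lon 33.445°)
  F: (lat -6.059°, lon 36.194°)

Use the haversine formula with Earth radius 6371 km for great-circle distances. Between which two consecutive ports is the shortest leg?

Leg distances:
A→B: 25.9 km
B→C: 279.7 km
C→D: 461.8 km
D→E: 504.9 km
E→F: 386.8 km
The shortest leg is A–B at 25.9 km.

A–B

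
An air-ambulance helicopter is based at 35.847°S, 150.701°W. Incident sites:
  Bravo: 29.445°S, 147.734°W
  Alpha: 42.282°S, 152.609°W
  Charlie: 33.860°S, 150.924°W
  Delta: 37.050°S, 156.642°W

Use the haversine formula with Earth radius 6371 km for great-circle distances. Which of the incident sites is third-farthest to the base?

Delta

Distances from the base (35.847°S, 150.701°W):
Bravo: 764.0 km
Alpha: 734.2 km
Delta: 547.9 km
Charlie: 221.9 km
The third-farthest is Delta at 547.9 km.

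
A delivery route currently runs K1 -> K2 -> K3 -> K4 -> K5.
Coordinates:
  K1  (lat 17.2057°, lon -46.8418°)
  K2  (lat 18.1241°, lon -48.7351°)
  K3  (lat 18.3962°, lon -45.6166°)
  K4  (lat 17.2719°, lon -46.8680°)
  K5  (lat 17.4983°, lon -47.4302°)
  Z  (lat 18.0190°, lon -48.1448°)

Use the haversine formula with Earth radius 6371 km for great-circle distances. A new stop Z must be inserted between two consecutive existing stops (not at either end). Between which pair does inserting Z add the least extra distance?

between K2 and K3

Added distance for inserting Z between each consecutive pair:
K1–K2: 3.5 km
K2–K3: 3.1 km
K3–K4: 246.9 km
K4–K5: 189.3 km
Smallest added distance is 3.1 km, inserting between K2 and K3.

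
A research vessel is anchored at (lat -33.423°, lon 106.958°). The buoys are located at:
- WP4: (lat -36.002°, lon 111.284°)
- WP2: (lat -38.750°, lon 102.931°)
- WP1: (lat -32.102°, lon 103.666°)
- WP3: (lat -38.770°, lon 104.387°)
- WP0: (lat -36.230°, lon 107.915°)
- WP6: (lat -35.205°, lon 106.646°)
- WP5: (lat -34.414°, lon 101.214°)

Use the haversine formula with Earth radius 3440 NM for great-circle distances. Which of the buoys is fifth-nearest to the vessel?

Distances from the vessel ((lat -33.423°, lon 106.958°)):
WP6: 108.1 NM
WP0: 175.0 NM
WP1: 184.1 NM
WP4: 263.7 NM
WP5: 292.3 NM
WP3: 344.4 NM
WP2: 374.7 NM
The fifth-nearest is WP5 at 292.3 NM.

WP5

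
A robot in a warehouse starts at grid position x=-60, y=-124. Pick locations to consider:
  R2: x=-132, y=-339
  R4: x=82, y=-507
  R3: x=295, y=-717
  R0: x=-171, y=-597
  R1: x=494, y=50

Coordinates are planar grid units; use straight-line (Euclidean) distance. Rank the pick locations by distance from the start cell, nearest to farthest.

Distances from the start cell:
R2 x=-132, y=-339: 226.7
R4 x=82, y=-507: 408.5
R0 x=-171, y=-597: 485.8
R1 x=494, y=50: 580.7
R3 x=295, y=-717: 691.1

R2, R4, R0, R1, R3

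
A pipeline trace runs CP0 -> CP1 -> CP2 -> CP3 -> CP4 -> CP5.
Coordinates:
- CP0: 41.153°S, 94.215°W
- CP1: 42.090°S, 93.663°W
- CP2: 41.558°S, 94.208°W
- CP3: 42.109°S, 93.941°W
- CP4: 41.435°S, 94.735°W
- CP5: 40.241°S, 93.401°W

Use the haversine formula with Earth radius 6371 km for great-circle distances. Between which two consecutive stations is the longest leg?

CP4–CP5

Leg distances:
CP0→CP1: 113.8 km
CP1→CP2: 74.4 km
CP2→CP3: 65.1 km
CP3→CP4: 99.8 km
CP4→CP5: 173.8 km
The longest leg is CP4–CP5 at 173.8 km.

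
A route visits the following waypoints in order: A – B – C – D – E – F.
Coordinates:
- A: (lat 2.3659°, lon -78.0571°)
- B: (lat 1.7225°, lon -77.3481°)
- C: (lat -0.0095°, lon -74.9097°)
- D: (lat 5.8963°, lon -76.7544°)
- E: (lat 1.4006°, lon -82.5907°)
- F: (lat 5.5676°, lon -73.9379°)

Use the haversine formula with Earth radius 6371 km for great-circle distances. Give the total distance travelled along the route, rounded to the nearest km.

Leg distances:
A→B: 106.4 km  (cumulative 106.4 km)
B→C: 332.5 km  (cumulative 439.0 km)
C→D: 687.9 km  (cumulative 1126.8 km)
D→E: 818.0 km  (cumulative 1944.8 km)
E→F: 1066.1 km  (cumulative 3011.0 km)
Total route length ≈ 3011 km.

3011 km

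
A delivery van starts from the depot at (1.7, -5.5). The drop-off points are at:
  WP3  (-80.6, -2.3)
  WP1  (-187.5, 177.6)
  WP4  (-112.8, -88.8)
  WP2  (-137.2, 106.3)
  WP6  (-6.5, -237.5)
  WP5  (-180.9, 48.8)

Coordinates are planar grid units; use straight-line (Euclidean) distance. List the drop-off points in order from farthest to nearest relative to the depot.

WP1, WP6, WP5, WP2, WP4, WP3

Distances from the depot:
WP1 (-187.5, 177.6): 263.3
WP6 (-6.5, -237.5): 232.1
WP5 (-180.9, 48.8): 190.5
WP2 (-137.2, 106.3): 178.3
WP4 (-112.8, -88.8): 141.6
WP3 (-80.6, -2.3): 82.4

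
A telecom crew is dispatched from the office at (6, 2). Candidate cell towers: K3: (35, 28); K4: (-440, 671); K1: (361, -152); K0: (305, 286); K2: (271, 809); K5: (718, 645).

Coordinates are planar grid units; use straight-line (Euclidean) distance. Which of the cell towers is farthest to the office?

K5

Distance to each, sorted:
K5: 959.4
K2: 849.4
K4: 804.0
K0: 412.4
K1: 387.0
K3: 38.9
The farthest is K5 at 959.4.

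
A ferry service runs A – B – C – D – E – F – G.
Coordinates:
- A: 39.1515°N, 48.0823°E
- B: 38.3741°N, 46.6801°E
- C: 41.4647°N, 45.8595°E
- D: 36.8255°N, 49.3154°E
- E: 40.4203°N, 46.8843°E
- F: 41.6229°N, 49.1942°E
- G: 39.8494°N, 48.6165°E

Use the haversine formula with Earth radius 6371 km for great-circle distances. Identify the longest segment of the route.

C–D

Leg distances:
A→B: 149.2 km
B→C: 350.7 km
C→D: 595.6 km
D→E: 452.0 km
E→F: 235.4 km
F→G: 203.1 km
The longest leg is C–D at 595.6 km.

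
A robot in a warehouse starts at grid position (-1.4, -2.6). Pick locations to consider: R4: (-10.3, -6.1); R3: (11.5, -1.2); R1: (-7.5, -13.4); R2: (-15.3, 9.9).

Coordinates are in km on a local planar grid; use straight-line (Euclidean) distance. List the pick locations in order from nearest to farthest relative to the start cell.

Distance from the start cell at (-1.4, -2.6) to each:
R4 (-10.3, -6.1): 9.6 km
R1 (-7.5, -13.4): 12.4 km
R3 (11.5, -1.2): 13.0 km
R2 (-15.3, 9.9): 18.7 km

R4, R1, R3, R2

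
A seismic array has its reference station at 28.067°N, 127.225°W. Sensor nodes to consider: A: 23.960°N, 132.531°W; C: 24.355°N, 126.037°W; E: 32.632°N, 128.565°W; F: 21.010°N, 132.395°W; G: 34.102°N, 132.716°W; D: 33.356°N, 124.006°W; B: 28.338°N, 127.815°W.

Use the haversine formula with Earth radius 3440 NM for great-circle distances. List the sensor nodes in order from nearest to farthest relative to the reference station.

B, C, E, D, A, G, F

Computing each great-circle distance from 28.067°N, 127.225°W:
B 28.338°N, 127.815°W: 35.2 NM
C 24.355°N, 126.037°W: 231.9 NM
E 32.632°N, 128.565°W: 282.7 NM
D 33.356°N, 124.006°W: 358.3 NM
A 23.960°N, 132.531°W: 377.8 NM
G 34.102°N, 132.716°W: 459.2 NM
F 21.010°N, 132.395°W: 509.0 NM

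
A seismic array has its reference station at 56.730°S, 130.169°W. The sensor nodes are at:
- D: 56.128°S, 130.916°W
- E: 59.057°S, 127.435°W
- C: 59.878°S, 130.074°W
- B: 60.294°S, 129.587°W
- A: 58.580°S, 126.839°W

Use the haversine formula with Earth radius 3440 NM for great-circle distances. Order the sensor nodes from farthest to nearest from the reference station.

Distance from the reference station at 56.730°S, 130.169°W to each:
B 60.294°S, 129.587°W: 214.8 NM
C 59.878°S, 130.074°W: 189.0 NM
E 59.057°S, 127.435°W: 164.7 NM
A 58.580°S, 126.839°W: 154.2 NM
D 56.128°S, 130.916°W: 43.8 NM

B, C, E, A, D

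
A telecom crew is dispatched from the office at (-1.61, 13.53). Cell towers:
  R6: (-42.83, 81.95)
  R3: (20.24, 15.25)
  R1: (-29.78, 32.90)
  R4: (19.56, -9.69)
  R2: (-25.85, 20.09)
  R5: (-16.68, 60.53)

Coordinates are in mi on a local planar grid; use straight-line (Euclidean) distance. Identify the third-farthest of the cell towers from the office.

Distances from the office ((-1.61, 13.53)):
R6: 79.9 mi
R5: 49.4 mi
R1: 34.2 mi
R4: 31.4 mi
R2: 25.1 mi
R3: 21.9 mi
The third-farthest is R1 at 34.2 mi.

R1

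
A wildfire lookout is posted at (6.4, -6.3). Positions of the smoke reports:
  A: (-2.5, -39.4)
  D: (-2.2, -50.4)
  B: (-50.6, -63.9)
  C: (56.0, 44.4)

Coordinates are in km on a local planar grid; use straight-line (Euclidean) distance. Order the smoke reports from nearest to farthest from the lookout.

A, D, C, B

Distance from the lookout at (6.4, -6.3) to each:
A (-2.5, -39.4): 34.3 km
D (-2.2, -50.4): 44.9 km
C (56.0, 44.4): 70.9 km
B (-50.6, -63.9): 81.0 km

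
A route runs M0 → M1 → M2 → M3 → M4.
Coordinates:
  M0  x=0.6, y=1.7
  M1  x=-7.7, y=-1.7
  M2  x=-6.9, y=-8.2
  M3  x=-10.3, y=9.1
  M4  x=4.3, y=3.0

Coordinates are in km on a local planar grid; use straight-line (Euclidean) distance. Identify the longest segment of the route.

Leg distances:
M0→M1: 9.0 km
M1→M2: 6.5 km
M2→M3: 17.6 km
M3→M4: 15.8 km
The longest leg is M2–M3 at 17.6 km.

M2–M3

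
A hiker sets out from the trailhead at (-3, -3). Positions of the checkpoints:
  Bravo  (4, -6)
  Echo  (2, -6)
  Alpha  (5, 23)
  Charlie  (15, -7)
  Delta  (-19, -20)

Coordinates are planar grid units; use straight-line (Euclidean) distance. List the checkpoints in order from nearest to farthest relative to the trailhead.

Computing each straight-line distance from (-3, -3):
Echo (2, -6): 5.8
Bravo (4, -6): 7.6
Charlie (15, -7): 18.4
Delta (-19, -20): 23.3
Alpha (5, 23): 27.2

Echo, Bravo, Charlie, Delta, Alpha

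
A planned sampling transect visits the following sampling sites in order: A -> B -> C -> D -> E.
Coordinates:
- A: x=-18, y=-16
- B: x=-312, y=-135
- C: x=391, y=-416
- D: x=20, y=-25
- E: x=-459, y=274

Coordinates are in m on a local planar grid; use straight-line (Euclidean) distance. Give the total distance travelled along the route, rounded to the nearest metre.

Leg distances:
A→B: 317.2 m  (cumulative 317.2 m)
B→C: 757.1 m  (cumulative 1074.3 m)
C→D: 539.0 m  (cumulative 1613.3 m)
D→E: 564.7 m  (cumulative 2177.9 m)
Total route length ≈ 2178 m.

2178 m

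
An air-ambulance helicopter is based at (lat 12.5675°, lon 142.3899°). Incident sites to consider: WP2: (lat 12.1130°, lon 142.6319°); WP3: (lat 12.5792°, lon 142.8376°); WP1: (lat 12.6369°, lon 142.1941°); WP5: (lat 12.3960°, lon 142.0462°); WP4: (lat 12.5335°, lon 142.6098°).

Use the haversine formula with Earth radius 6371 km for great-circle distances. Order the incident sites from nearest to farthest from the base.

Computing each great-circle distance from (lat 12.5675°, lon 142.3899°):
WP1 (lat 12.6369°, lon 142.1941°): 22.6 km
WP4 (lat 12.5335°, lon 142.6098°): 24.2 km
WP5 (lat 12.3960°, lon 142.0462°): 41.9 km
WP3 (lat 12.5792°, lon 142.8376°): 48.6 km
WP2 (lat 12.1130°, lon 142.6319°): 57.0 km

WP1, WP4, WP5, WP3, WP2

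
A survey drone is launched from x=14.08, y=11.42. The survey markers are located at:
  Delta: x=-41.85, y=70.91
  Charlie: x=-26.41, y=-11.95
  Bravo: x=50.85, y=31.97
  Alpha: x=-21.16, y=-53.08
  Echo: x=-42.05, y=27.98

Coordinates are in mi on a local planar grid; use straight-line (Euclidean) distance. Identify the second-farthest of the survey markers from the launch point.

Alpha

Distances from the launch point (x=14.08, y=11.42):
Delta: 81.7 mi
Alpha: 73.5 mi
Echo: 58.5 mi
Charlie: 46.8 mi
Bravo: 42.1 mi
The second-farthest is Alpha at 73.5 mi.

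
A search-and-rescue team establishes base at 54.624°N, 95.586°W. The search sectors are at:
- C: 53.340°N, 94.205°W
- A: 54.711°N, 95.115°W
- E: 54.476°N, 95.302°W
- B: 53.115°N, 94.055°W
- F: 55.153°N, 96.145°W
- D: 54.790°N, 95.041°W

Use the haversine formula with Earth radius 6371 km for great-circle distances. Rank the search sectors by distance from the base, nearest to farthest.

E, A, D, F, C, B

Distance from the base at 54.624°N, 95.586°W to each:
E 54.476°N, 95.302°W: 24.6 km
A 54.711°N, 95.115°W: 31.8 km
D 54.790°N, 95.041°W: 39.6 km
F 55.153°N, 96.145°W: 68.8 km
C 53.340°N, 94.205°W: 168.9 km
B 53.115°N, 94.055°W: 195.5 km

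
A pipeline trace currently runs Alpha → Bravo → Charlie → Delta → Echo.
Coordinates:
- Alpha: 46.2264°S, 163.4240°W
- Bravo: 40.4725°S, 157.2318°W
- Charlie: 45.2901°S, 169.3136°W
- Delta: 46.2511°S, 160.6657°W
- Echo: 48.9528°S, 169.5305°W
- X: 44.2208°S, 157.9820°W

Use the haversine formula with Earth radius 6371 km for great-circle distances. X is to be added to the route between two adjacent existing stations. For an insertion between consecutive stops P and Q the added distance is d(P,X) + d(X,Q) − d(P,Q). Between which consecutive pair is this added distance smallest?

between Alpha and Bravo

Added distance for inserting X between each consecutive pair:
Alpha–Bravo: 90.3 km
Bravo–Charlie: 204.1 km
Charlie–Delta: 531.4 km
Delta–Echo: 605.5 km
Smallest added distance is 90.3 km, inserting between Alpha and Bravo.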